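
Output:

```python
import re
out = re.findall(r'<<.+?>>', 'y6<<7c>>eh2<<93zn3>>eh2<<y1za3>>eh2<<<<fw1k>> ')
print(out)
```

Lazy quantifiers expand one character at a time until the remainder of the pattern can match.
Scanning left to right: at [2:8] → '<<7c>>'; at [11:20] → '<<93zn3>>'; at [23:32] → '<<y1za3>>'; at [35:45] → '<<<<fw1k>>'.
`findall` yields the raw match text (4 of them) because the pattern has no groups.

['<<7c>>', '<<93zn3>>', '<<y1za3>>', '<<<<fw1k>>']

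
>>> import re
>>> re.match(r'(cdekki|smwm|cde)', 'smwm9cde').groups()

With `match`, the pattern is implicitly anchored at the beginning.
The match spans [0:4] → 'smwm'.
Captured: group 1 = 'smwm'.

('smwm',)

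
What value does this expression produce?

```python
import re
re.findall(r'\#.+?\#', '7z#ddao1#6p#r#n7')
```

['#ddao1#', '#r#']

Lazy quantifiers expand one character at a time until the remainder of the pattern can match.
Matches: at [2:9] → '#ddao1#'; at [11:14] → '#r#'.
With no groups in the pattern, `findall` gives back each whole match — 2 here.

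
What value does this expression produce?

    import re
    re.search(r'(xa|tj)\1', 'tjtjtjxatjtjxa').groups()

('tj',)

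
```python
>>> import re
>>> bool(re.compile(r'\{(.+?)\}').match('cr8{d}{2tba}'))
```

False

`match` is anchored at position 0; if the pattern doesn't fit there, it returns None.
Here position 0 doesn't satisfy it, so the call returns None, and `bool(None)` is False.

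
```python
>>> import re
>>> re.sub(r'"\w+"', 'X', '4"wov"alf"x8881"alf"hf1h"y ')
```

Each match is replaced by 'X'.

'4XalfXalfXy '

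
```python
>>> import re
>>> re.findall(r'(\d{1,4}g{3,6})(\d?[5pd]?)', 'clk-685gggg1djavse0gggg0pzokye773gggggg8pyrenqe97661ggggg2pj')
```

[('685gggg', '1d'), ('0gggg', '0p'), ('773gggggg', '8p'), ('7661ggggg', '2p')]

2 groups means each result is a tuple of 2 captured strings — 4 here.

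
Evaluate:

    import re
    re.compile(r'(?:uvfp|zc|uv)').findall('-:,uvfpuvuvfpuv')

The regex engine tests alternatives in the order written; an earlier branch that matches wins even if a later one would match more.
Walking the string: at [3:7] → 'uvfp'; at [7:9] → 'uv'; at [9:13] → 'uvfp'; at [13:15] → 'uv'.
Since nothing is captured, `findall` lists the 4 matched substrings directly.

['uvfp', 'uv', 'uvfp', 'uv']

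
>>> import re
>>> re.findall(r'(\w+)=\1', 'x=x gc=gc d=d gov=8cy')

['x', 'gc', 'd']

A backreference is literal: `\1` must see the identical characters the first group matched.
Scanning left to right: at [0:3] match 'x=x', group 1 = 'x'; at [4:9] match 'gc=gc', group 1 = 'gc'; at [10:13] match 'd=d', group 1 = 'd'.
One capturing group, so `findall` returns just the captured substring from each match — 3 in all.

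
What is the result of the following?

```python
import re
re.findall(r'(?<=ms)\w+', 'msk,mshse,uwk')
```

The positive lookaround only admits positions where the adjacent text matches; those characters stay outside the span.
Since nothing is captured, `findall` lists the 2 matched substrings directly.

['k', 'hse']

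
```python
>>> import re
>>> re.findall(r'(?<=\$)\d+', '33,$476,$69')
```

['476', '69']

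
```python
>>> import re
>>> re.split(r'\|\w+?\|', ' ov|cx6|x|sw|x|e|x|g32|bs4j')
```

[' ov', 'x', 'x', 'x', 'bs4j']

Matches to split on: at [3:8] → '|cx6|'; at [9:13] → '|sw|'; at [14:17] → '|e|'; at [18:23] → '|g32|'.
`split` removes every match and returns the 5 fragments in between.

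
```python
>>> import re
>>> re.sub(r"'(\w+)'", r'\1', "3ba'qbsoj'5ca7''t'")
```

"3baqbsoj5ca7't"

Matches: at [3:10] → "'qbsoj'"; at [15:18] → "'t'".
The replacement refers to a captured group, so each match is rewritten using its own captured text.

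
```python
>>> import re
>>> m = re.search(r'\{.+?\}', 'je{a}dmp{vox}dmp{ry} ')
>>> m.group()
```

'{a}'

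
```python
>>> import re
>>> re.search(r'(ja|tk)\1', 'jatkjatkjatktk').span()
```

The backreference `\1` re-matches whatever the first group consumed, character for character.
The match spans [10:14] → 'tktk'.

(10, 14)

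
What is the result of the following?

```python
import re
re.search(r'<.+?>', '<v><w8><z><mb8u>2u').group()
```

'<v>'

The match spans [0:3] → '<v>'.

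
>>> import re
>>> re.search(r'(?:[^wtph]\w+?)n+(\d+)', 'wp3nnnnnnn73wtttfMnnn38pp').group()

'3nnnnnnn73'

This matches any character except [wtph], then one or more of a word character (lazy) (non-capturing group); then one or more of a literal 'n'; then one or more of a digit (captured).
A non-greedy quantifier consumes as few characters as it can — just enough that the remainder of the pattern still matches from where it stops; whatever follows it matches normally.
`re.search` tries every starting position until one works.
The match spans [2:12] → '3nnnnnnn73'.
Captured: group 1 = '73'.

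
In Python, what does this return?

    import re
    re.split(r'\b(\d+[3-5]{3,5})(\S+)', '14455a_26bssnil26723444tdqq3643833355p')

['', '14455', 'a_26bssnil26723444tdqq3643833355p', '']

With a capturing group present, the delimiter's captured portion is kept in the result list.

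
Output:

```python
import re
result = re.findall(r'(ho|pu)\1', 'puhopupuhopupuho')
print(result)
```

['pu', 'pu']

The backreference `\1` re-matches whatever the first group consumed, character for character.
Because there's exactly one group, `findall` drops the full match and keeps group 1 from each hit.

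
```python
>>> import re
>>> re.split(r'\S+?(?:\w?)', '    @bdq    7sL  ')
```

['    ', '', '    ', '', '  ']

This matches one or more of a non-whitespace character (lazy); then optionally a word character (non-capturing group).
Matches to split on: at [4:6] → '@b'; at [6:8] → 'dq'; at [12:14] → '7s'; at [14:15] → 'L'.
`split` removes every match and returns the 5 fragments in between.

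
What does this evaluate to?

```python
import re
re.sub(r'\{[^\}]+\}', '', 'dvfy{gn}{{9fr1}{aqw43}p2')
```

'dvfyp2'

`sub` substitutes '' at each match site.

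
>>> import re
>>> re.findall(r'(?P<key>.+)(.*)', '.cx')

[('.cx', '')]

Pattern: one or more of any character (captured as 'key'); then zero or more of any character (captured).
Scanning left to right: at [0:3] match '.cx', groups = ('.cx', '').
With 2 capturing groups, `findall` returns a 2-tuple per match.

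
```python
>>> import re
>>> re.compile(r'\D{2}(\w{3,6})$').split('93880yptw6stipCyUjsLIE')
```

['93880yptw6stip', 'UjsLIE', '']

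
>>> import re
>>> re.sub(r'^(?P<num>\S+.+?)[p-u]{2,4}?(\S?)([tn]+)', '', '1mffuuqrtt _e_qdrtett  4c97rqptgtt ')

'  4c97rqptgtt '

With the lazy modifier that quantifier settles for the fewest repetitions that let the rest of the pattern succeed (the atoms after it are unaffected and can still be greedy).
Every occurrence is swapped for ''.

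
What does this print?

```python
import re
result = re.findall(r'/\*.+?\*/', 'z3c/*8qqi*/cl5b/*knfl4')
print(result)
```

`findall` yields the raw match text (1 of them) because the pattern has no groups.

['/*8qqi*/']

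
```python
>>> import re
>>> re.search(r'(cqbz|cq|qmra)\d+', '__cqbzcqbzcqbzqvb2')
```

Here no position works, so the call returns None.

None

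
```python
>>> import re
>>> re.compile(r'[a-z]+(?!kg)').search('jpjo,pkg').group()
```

'jpjo'

`(?!…)`/`(?<!…)` only lets a position through if the neighbouring text does NOT match; no characters are consumed.
`re.search` scans for the first position where the pattern succeeds.
The match spans [0:4] → 'jpjo'.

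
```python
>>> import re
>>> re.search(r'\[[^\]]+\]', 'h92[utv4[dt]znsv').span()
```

`search` walks the string left to right and returns the first match it finds.
The match spans [3:12] → '[utv4[dt]'.

(3, 12)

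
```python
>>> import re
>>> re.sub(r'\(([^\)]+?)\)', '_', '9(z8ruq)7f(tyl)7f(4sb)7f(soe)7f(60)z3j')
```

'9_7f_7f_7f_7f_z3j'

Each match is replaced by '_'.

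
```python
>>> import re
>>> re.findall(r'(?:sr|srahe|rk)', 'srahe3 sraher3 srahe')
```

Alternation tries branches left to right and keeps the first one that lets the overall match succeed at that position.
Walking the string: at [0:2] → 'sr'; at [7:9] → 'sr'; at [15:17] → 'sr'.
Since nothing is captured, `findall` lists the 3 matched substrings directly.

['sr', 'sr', 'sr']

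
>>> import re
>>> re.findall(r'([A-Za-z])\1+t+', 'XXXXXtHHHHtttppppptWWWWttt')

['X', 'H', 'p', 'W']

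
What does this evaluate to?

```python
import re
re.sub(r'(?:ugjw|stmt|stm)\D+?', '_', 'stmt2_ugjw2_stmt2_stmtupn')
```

Branches in `(...|...)` are attempted left-to-right; the first branch that allows the whole pattern to succeed is taken.
Matches: at [0:4] → 'stmt'; at [12:16] → 'stmt'; at [18:23] → 'stmtu'.
Every occurrence is swapped for '_'.

'_2_ugjw2__2__pn'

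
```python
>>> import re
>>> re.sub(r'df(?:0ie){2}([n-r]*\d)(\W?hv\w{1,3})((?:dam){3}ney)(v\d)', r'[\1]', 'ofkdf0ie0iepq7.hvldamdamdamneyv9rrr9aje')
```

'ofk[pq7]rrr9aje'

Pattern: the literal 'df', then the literal '0ie' repeated 2 times; then zero or more of a character in [n-r], then a digit (captured); then optionally a non-word character, then the literal 'hv', then 1 to 3 of a word character (captured); then the literal 'dam' repeated 3 times, then the literal 'ney' (captured); then the literal 'v', then a digit (captured).
Matches: at [3:32] → 'df0ie0iepq7.hvldamdamdamneyv9'.
The replacement refers to a captured group, so each match is rewritten using its own captured text.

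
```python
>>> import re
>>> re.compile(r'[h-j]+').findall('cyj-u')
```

['j']

This matches one or more of a character in [h-j].
Walking the string: at [2:3] → 'j'.
With no groups in the pattern, `findall` gives back each whole match — 1 here.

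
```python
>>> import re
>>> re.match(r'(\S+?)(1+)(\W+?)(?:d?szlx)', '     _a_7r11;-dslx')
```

This matches one or more of a non-whitespace character (lazy) (captured); then one or more of a literal '1' (captured); then one or more of a non-word character (lazy) (captured); then optionally the literal 'd', then the literal 'sz', then the literal 'lx' (non-capturing group).
`match` is anchored at position 0; if the pattern doesn't fit there, it returns None.
Here the pattern fails at index 0, so the call returns None.

None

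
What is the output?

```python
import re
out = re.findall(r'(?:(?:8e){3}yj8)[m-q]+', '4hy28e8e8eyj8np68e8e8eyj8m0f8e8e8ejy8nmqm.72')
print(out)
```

['8e8e8eyj8np', '8e8e8eyj8m']

This matches the literal '8e' repeated 3 times, then the literal 'yj8' (non-capturing group); then one or more of a character in [m-q].
Walking the string: at [4:15] → '8e8e8eyj8np'; at [16:26] → '8e8e8eyj8m'.
No capturing groups, so `findall` returns the 2 full match strings.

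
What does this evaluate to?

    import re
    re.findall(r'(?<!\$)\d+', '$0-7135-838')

['7135', '838']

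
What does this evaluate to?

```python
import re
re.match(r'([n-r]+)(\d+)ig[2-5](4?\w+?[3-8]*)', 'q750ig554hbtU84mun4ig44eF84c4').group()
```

'q750ig554'

The pattern matches one or more of a character in [n-r] (captured); then one or more of a digit (captured); then the literal 'ig', then a character in [2-5]; then optionally the literal '4', then one or more of a word character (lazy), then zero or more of a character in [3-8] (captured).
Lazy quantifiers expand one character at a time until the remainder of the pattern can match.
`re.match` only tries the pattern at the start of the string.
The match spans [0:9] → 'q750ig554'.
Captured: group 1 = 'q', group 2 = '750', group 3 = '54'.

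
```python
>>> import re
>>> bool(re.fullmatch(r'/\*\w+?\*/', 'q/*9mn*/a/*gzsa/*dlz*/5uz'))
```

For `fullmatch`, every character of the input must be accounted for by the pattern.
Here the pattern can't cover the whole string, so the call returns None, and `bool(None)` is False.

False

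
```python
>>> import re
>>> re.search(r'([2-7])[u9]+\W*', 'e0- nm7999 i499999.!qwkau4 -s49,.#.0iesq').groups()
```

('7',)

This matches a character in [2-7] (captured); then one or more of one of [u9]; then zero or more of a non-word character.
`re.search` tries every starting position until one works.
The match spans [6:11] → '7999 '.
Captured: group 1 = '7'.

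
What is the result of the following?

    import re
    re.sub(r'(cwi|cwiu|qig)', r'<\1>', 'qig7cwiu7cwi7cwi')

'<qig>7<cwi>u7<cwi>7<cwi>'

The regex engine tests alternatives in the order written; an earlier branch that matches wins even if a later one would match more.
Matches: at [0:3] → 'qig'; at [4:7] → 'cwi'; at [9:12] → 'cwi'; at [13:16] → 'cwi'.
`\1` in the replacement pulls in group 1's text for each match.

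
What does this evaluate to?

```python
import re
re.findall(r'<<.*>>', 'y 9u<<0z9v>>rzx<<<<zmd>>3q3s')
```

['<<0z9v>>rzx<<<<zmd>>']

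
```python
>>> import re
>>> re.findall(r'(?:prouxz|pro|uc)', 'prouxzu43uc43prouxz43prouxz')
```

['prouxz', 'uc', 'prouxz', 'prouxz']

The regex engine tests alternatives in the order written; an earlier branch that matches wins even if a later one would match more.
Since nothing is captured, `findall` lists the 4 matched substrings directly.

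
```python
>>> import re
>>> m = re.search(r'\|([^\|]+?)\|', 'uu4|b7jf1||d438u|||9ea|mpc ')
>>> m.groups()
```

`search` walks the string left to right and returns the first match it finds.
The match spans [3:10] → '|b7jf1|'.
Captured: group 1 = 'b7jf1'.

('b7jf1',)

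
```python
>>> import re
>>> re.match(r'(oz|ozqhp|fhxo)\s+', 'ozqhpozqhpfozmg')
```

With `match`, the pattern is implicitly anchored at the beginning.
Here position 0 doesn't satisfy it, so the call returns None.

None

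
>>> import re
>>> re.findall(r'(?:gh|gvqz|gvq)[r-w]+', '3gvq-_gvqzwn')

Walking the string: at [6:11] → 'gvqzw'.
No capturing groups, so `findall` returns the 1 full match string.

['gvqzw']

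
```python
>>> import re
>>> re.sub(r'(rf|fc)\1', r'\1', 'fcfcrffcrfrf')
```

'fcrffcrf'

A backreference is literal: `\1` must see the identical characters the first group matched.
Matches: at [0:4] → 'fcfc'; at [8:12] → 'rfrf'.
Each match is replaced using the text its own group 1 captured.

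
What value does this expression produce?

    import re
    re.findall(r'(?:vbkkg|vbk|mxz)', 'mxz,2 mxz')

['mxz', 'mxz']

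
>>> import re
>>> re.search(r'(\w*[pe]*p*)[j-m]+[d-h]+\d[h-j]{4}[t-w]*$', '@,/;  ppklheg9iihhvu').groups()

('ppk',)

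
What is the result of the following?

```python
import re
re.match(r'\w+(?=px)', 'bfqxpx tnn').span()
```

(0, 4)

The positive lookaround only admits positions where the adjacent text matches; those characters stay outside the span.
With `match`, the pattern is implicitly anchored at the beginning.
The match spans [0:4] → 'bfqx'.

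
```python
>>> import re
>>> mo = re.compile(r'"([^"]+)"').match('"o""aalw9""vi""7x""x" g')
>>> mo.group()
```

'"o"'

With `match`, the pattern is implicitly anchored at the beginning.
The match spans [0:3] → '"o"'.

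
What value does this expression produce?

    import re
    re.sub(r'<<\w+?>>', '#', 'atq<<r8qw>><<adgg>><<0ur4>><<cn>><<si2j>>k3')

Matches: at [3:11] → '<<r8qw>>'; at [11:19] → '<<adgg>>'; at [19:27] → '<<0ur4>>'; at [27:33] → '<<cn>>'; at [33:41] → '<<si2j>>'.
`sub` substitutes '#' at each match site.

'atq#####k3'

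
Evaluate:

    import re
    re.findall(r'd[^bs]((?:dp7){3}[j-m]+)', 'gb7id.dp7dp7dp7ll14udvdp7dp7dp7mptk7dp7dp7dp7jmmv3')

['dp7dp7dp7ll', 'dp7dp7dp7m']

Pattern: a literal 'd', then any character except [bs]; then the literal 'dp7' repeated 3 times, then one or more of a character in [j-m] (captured).
Walking the string: at [4:17] match 'd.dp7dp7dp7ll', group 1 = 'dp7dp7dp7ll'; at [20:32] match 'dvdp7dp7dp7m', group 1 = 'dp7dp7dp7m'.
With a single group, `findall` returns only what that group captured — 2 items.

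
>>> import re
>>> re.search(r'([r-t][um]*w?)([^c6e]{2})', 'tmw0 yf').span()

(0, 5)

This matches a character in [r-t], then zero or more of one of [um], then optionally a literal 'w' (captured); then exactly 2 of any character except [c6e] (captured).
The match spans [0:5] → 'tmw0 '.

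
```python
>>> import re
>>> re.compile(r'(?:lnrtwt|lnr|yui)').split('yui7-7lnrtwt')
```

['', '7-7', '']

`|` is ordered: at each position the engine commits to the first alternative that works.
Matches to split on: at [0:3] → 'yui'; at [6:12] → 'lnrtwt'.
Splitting on the pattern gives 3 pieces.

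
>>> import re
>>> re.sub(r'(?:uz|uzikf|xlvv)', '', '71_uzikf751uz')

'71_ikf751'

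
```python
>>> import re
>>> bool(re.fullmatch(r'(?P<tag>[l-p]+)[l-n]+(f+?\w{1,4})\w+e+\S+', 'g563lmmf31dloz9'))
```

The pattern matches one or more of a character in [l-p] (captured as 'tag'); then one or more of a character in [l-n]; then one or more of a literal 'f' (lazy), then 1 to 4 of a word character (captured); then one or more of a word character, then one or more of a literal 'e'; then one or more of a non-whitespace character.
For `fullmatch`, every character of the input must be accounted for by the pattern.
Here there's no way to consume every character, so the call returns None, and `bool(None)` is False.

False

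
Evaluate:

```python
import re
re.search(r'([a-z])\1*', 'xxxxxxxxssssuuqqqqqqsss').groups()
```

The backreference `\1` re-matches whatever the first group consumed, character for character.
`re.search` tries every starting position until one works.
The match spans [0:8] → 'xxxxxxxx'.
Captured: group 1 = 'x'.

('x',)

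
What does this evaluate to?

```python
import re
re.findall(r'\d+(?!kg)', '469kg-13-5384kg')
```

['46', '13', '538']

`(?!…)`/`(?<!…)` only lets a position through if the neighbouring text does NOT match; no characters are consumed.
Walking the string: at [0:2] → '46'; at [6:8] → '13'; at [9:12] → '538'.
Since nothing is captured, `findall` lists the 3 matched substrings directly.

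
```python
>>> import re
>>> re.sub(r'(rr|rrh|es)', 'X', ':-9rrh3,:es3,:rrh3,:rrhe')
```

':-9Xh3,:X3,:Xh3,:Xhe'

Alternation isn't longest-match — the leftmost alternative that fits at this position is chosen.
`sub` substitutes 'X' at each match site.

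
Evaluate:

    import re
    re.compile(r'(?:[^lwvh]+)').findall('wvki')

Pattern: one or more of any character except [lwvh] (non-capturing group).
Scanning left to right: at [2:4] → 'ki'.
No capturing groups, so `findall` returns the 1 full match string.

['ki']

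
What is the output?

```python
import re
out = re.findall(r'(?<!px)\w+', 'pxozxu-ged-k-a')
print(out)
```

The negative lookaround is zero-width — it rules out positions where the adjacent text would match, without consuming anything.
Since nothing is captured, `findall` lists the 4 matched substrings directly.

['pxozxu', 'ged', 'k', 'a']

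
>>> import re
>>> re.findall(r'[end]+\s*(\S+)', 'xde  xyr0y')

One capturing group, so `findall` returns just the captured substring from the one match — 1 in all.

['xyr0y']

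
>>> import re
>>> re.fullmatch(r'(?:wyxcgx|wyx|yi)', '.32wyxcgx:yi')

None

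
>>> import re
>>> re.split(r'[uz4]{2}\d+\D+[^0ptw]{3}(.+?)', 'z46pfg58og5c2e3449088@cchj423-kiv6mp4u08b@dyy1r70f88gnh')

['', 'g', '5c2e3', '-', 'kiv6mp', '0', 'f88gnh']

This matches exactly 2 of one of [uz4], then one or more of a digit, then one or more of a non-digit; then exactly 3 of any character except [0ptw]; then one or more of any character (lazy) (captured).
With the lazy modifier that quantifier settles for the fewest repetitions that let the rest of the pattern succeed (the atoms after it are unaffected and can still be greedy).
Matches to split on: at [0:10] → 'z46pfg58og'; at [15:30] → '449088@cchj423-'; at [36:49] → '4u08b@dyy1r70'.
The group in the pattern means `split` returns the separators' captures alongside the pieces.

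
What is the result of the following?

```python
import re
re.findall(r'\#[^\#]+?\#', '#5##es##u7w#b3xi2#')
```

['#5#', '#es#', '#u7w#']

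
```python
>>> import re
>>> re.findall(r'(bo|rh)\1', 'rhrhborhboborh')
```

`\1` has to match the exact text group 1 already captured.
Walking the string: at [0:4] match 'rhrh', group 1 = 'rh'; at [8:12] match 'bobo', group 1 = 'bo'.
With a single group, `findall` returns only what that group captured — 2 items.

['rh', 'bo']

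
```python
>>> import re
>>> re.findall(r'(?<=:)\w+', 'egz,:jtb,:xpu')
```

['jtb', 'xpu']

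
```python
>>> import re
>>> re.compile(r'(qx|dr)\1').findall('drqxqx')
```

['qx']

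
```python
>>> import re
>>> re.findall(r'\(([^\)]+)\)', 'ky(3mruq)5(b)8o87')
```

['3mruq', 'b']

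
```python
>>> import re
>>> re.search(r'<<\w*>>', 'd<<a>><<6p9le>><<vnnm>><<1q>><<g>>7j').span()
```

(1, 6)

`search` walks the string left to right and returns the first match it finds.
The match spans [1:6] → '<<a>>'.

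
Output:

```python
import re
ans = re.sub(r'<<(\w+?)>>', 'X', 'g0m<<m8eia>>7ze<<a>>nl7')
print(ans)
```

Matches: at [3:12] → '<<m8eia>>'; at [15:20] → '<<a>>'.
Every occurrence is swapped for 'X'.

g0mX7zeXnl7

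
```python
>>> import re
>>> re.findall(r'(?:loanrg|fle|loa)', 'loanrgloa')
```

Branches in `(...|...)` are attempted left-to-right; the first branch that allows the whole pattern to succeed is taken.
Scanning left to right: at [0:6] → 'loanrg'; at [6:9] → 'loa'.
Since nothing is captured, `findall` lists the 2 matched substrings directly.

['loanrg', 'loa']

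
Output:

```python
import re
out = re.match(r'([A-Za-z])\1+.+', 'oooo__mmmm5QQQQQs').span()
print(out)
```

`match` is anchored at position 0; if the pattern doesn't fit there, it returns None.
The match spans [0:17] → 'oooo__mmmm5QQQQQs'.

(0, 17)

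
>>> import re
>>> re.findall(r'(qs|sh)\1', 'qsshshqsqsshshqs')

['sh', 'qs', 'sh']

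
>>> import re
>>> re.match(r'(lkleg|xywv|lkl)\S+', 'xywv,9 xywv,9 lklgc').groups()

('xywv',)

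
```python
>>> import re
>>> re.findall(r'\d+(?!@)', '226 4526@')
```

['226', '452']

A negative assertion filters positions out without eating any characters.
Walking the string: at [0:3] → '226'; at [4:7] → '452'.
No capturing groups, so `findall` returns the 2 full match strings.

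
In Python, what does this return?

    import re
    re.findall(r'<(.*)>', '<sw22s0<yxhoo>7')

Because there's exactly one group, `findall` drops the full match and keeps group 1 from the one hit.

['sw22s0<yxhoo']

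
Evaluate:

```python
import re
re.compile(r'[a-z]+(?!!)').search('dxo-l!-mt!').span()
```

(0, 3)

Because the assertion is negative and zero-width, positions next to the forbidden text are skipped.
`search` walks the string left to right and returns the first match it finds.
The match spans [0:3] → 'dxo'.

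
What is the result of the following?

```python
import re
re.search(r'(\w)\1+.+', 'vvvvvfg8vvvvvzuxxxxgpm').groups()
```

The match spans [0:22] → 'vvvvvfg8vvvvvzuxxxxgpm'.
Captured: group 1 = 'v'.

('v',)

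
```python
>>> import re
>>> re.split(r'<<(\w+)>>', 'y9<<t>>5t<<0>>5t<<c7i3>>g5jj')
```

Matches to split on: at [2:7] → '<<t>>'; at [9:14] → '<<0>>'; at [16:24] → '<<c7i3>>'.
Because the pattern has a capturing group, `split` also inserts each captured text between the pieces.

['y9', 't', '5t', '0', '5t', 'c7i3', 'g5jj']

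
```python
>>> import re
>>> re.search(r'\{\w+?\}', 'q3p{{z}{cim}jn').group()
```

`search` walks the string left to right and returns the first match it finds.
The match spans [4:7] → '{z}'.

'{z}'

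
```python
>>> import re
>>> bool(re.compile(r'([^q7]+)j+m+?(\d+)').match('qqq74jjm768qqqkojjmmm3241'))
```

False

With `match`, the pattern is implicitly anchored at the beginning.
Here the pattern fails at index 0, so the call returns None, and `bool(None)` is False.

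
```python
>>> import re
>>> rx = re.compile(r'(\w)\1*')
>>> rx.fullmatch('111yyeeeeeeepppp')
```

`\1` has to match the exact text group 1 already captured.
`re.fullmatch` requires the pattern to consume the entire string.
Here the pattern can't cover the whole string, so the call returns None.

None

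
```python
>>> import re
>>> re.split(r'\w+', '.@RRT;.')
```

Pattern: one or more of a word character.
Matches to split on: at [2:5] → 'RRT'.
Each match becomes a cut point; 2 segments remain.

['.@', ';.']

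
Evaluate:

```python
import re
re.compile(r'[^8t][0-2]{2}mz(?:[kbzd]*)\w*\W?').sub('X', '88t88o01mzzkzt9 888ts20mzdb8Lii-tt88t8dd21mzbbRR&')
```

'88t88X888tXtt88t8dX'

Pattern: any character except [8t], then exactly 2 of a character in [0-2], then the literal 'mz'; then zero or more of one of [kbzd] (non-capturing group); then zero or more of a word character, then optionally a non-word character.
Matches: at [5:16] → 'o01mzzkzt9 '; at [20:32] → 's20mzdb8Lii-'; at [39:49] → 'd21mzbbRR&'.
Each match is replaced by 'X'.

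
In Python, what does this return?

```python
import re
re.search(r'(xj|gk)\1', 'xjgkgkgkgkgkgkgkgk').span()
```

(2, 6)

A backreference is literal: `\1` must see the identical characters the first group matched.
Unlike `match`, `search` isn't anchored — it looks for the pattern anywhere in the string.
The match spans [2:6] → 'gkgk'.
Captured: group 1 = 'gk'.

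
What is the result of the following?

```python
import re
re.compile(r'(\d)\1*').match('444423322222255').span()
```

With `match`, the pattern is implicitly anchored at the beginning.
The match spans [0:4] → '4444'.

(0, 4)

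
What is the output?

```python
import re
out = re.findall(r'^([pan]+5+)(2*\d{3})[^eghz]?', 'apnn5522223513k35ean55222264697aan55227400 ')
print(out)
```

[('apnn55', '2222351')]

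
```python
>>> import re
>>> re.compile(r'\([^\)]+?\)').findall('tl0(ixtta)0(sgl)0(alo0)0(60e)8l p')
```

Scanning left to right: at [3:10] → '(ixtta)'; at [11:16] → '(sgl)'; at [17:23] → '(alo0)'; at [24:29] → '(60e)'.
With no groups in the pattern, `findall` gives back each whole match — 4 here.

['(ixtta)', '(sgl)', '(alo0)', '(60e)']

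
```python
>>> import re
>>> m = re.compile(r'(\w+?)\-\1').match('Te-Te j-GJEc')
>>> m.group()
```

'Te-Te'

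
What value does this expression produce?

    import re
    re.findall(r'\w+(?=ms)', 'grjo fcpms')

['fcp']

Because the assertion is zero-width, the text it checks is not consumed and won't appear in the result.
Scanning left to right: at [5:8] → 'fcp'.
With no groups in the pattern, `findall` gives back each whole match — 1 here.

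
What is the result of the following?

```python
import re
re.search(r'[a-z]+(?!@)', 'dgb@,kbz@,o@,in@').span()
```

Because the assertion is negative and zero-width, positions next to the forbidden text are skipped.
Unlike `match`, `search` isn't anchored — it looks for the pattern anywhere in the string.
The match spans [0:2] → 'dg'.

(0, 2)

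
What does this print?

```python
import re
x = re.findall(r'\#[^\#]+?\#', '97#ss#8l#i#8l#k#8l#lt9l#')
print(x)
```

['#ss#', '#i#', '#k#', '#lt9l#']

No capturing groups, so `findall` returns the 4 full match strings.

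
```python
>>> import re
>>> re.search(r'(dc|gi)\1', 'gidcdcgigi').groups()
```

('dc',)

The match spans [2:6] → 'dcdc'.
Captured: group 1 = 'dc'.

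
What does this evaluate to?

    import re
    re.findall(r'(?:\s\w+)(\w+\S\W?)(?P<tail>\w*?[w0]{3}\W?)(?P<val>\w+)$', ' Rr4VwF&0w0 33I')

Pattern: whitespace, then one or more of a word character (non-capturing group); then one or more of a word character, then a non-whitespace character, then optionally a non-word character (captured); then zero or more of a word character (lazy), then exactly 3 of one of [w0], then optionally a non-word character (captured as 'tail'); then one or more of a word character (captured as 'val'); then anchored at the end.
Scanning left to right: at [0:15] match ' Rr4VwF&0w0 33I', groups = ('F&', '0w0 ', '33I').
With 3 capturing groups, `findall` returns a 3-tuple per match.

[('F&', '0w0 ', '33I')]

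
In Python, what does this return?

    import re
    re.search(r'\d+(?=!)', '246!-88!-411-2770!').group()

'246'

Because the assertion is zero-width, the text it checks is not consumed and won't appear in the result.
The match spans [0:3] → '246'.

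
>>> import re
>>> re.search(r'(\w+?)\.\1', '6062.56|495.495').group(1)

'495'

The backreference `\1` re-matches whatever the first group consumed, character for character.
`search` walks the string left to right and returns the first match it finds.
The match spans [8:15] → '495.495'.
Captured: group 1 = '495'.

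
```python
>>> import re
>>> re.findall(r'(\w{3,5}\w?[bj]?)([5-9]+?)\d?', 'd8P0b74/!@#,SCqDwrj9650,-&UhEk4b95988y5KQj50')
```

Pattern: 3 to 5 of a word character, then optionally a word character, then optionally one of [bj] (captured); then one or more of a character in [5-9] (lazy) (captured); then optionally a digit.
With the lazy modifier that quantifier settles for the fewest repetitions that let the rest of the pattern succeed (the atoms after it are unaffected and can still be greedy).
Matches: at [0:7] match 'd8P0b74', groups = ('d8P0b', '7'); at [12:21] match 'SCqDwrj96', groups = ('SCqDwrj', '9'); at [26:34] match 'UhEk4b95', groups = ('UhEk4b', '9'); at [34:39] match '988y5', groups = ('988y', '5'); at [39:44] match 'KQj50', groups = ('KQj', '5').
Multiple groups make `findall` return tuples — one 2-tuple for each match.

[('d8P0b', '7'), ('SCqDwrj', '9'), ('UhEk4b', '9'), ('988y', '5'), ('KQj', '5')]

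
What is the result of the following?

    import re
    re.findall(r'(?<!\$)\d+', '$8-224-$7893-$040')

The negative lookahead/lookbehind blocks any match where the forbidden context is present.
Matches: at [3:6] → '224'; at [9:12] → '893'; at [15:17] → '40'.
`findall` yields the raw match text (3 of them) because the pattern has no groups.

['224', '893', '40']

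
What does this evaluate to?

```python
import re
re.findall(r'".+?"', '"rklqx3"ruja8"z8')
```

['"rklqx3"']

A `+?`/`*?`/`{m,n}?` starts at its minimum and grows only as far as needed for what follows to match.
Matches: at [0:8] → '"rklqx3"'.
`findall` yields the raw match text (1 of them) because the pattern has no groups.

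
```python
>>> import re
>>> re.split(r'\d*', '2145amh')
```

This matches zero or more of a digit.
Matches to split on: at [0:4] → '2145'; at [4:4] → ''; at [5:5] → ''; at [6:6] → ''; at [7:7] → ''.
`split` removes every match and returns the 6 fragments in between.

['', '', 'a', 'm', 'h', '']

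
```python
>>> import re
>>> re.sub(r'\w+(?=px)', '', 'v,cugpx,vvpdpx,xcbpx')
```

'v,px,px,px'

Lookahead/lookbehind check context without consuming it, so the matched span excludes the asserted characters.
Matches: at [2:5] → 'cug'; at [8:12] → 'vvpd'; at [15:18] → 'xcb'.
`sub` substitutes '' at each match site.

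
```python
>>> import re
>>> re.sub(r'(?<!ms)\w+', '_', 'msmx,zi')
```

Because the assertion is negative and zero-width, positions next to the forbidden text are skipped.
Matches: at [0:4] → 'msmx'; at [5:7] → 'zi'.
`sub` substitutes '_' at each match site.

'_,_'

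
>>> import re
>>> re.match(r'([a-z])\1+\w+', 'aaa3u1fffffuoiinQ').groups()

('a',)

`\1` has to match the exact text group 1 already captured.
`re.match` won't scan ahead — the pattern has to work from the very first character.
The match spans [0:17] → 'aaa3u1fffffuoiinQ'.
Captured: group 1 = 'a'.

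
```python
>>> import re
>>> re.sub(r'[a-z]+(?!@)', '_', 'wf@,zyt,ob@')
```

'_f@,_,_b@'

`(?!…)`/`(?<!…)` only lets a position through if the neighbouring text does NOT match; no characters are consumed.
Every occurrence is swapped for '_'.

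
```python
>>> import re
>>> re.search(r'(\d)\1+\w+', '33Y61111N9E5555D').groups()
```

('3',)

After group 1 captures some text, `\1` only succeeds where that same text appears again.
`re.search` tries every starting position until one works.
The match spans [0:16] → '33Y61111N9E5555D'.
Captured: group 1 = '3'.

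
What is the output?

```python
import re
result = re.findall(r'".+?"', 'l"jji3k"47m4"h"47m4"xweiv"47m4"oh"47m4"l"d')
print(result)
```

A `+?`/`*?`/`{m,n}?` starts at its minimum and grows only as far as needed for what follows to match.
Scanning left to right: at [1:8] → '"jji3k"'; at [12:15] → '"h"'; at [19:26] → '"xweiv"'; at [30:34] → '"oh"'; at [38:41] → '"l"'.
Since nothing is captured, `findall` lists the 5 matched substrings directly.

['"jji3k"', '"h"', '"xweiv"', '"oh"', '"l"']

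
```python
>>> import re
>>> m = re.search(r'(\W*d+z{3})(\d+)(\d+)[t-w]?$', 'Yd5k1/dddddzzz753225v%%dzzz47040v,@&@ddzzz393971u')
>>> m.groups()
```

(',@&@ddzzz', '39397', '1')

The match spans [33:49] → ',@&@ddzzz393971u'.
Captured: group 1 = ',@&@ddzzz', group 2 = '39397', group 3 = '1'.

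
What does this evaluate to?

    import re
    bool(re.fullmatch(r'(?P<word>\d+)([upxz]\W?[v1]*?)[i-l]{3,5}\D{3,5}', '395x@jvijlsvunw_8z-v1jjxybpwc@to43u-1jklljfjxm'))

This matches one or more of a digit (captured as 'word'); then one of [upxz], then optionally a non-word character, then zero or more of one of [v1] (lazy) (captured); then 3 to 5 of a character in [i-l], then 3 to 5 of a non-digit.
For `fullmatch`, every character of the input must be accounted for by the pattern.
Here the string isn't matched end-to-end, so the call returns None, and `bool(None)` is False.

False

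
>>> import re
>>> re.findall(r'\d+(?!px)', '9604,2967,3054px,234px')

Because the assertion is negative and zero-width, positions next to the forbidden text are skipped.
`findall` yields the raw match text (4 of them) because the pattern has no groups.

['9604', '2967', '305', '23']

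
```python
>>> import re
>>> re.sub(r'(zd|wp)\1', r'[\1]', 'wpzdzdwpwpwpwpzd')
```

'wp[zd][wp][wp]zd'

After group 1 captures some text, `\1` only succeeds where that same text appears again.
Matches: at [2:6] → 'zdzd'; at [6:10] → 'wpwp'; at [10:14] → 'wpwp'.
The replacement refers to a captured group, so each match is rewritten using its own captured text.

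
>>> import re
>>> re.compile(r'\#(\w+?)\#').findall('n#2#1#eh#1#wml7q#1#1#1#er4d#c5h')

Walking the string: at [1:4] match '#2#', group 1 = '2'; at [5:9] match '#eh#', group 1 = 'eh'; at [10:17] match '#wml7q#', group 1 = 'wml7q'; at [18:21] match '#1#', group 1 = '1'; at [22:28] match '#er4d#', group 1 = 'er4d'.
With a single group, `findall` returns only what that group captured — 5 items.

['2', 'eh', 'wml7q', '1', 'er4d']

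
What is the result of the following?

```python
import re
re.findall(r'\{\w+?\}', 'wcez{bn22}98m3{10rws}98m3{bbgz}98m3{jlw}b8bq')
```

['{bn22}', '{10rws}', '{bbgz}', '{jlw}']

Scanning left to right: at [4:10] → '{bn22}'; at [14:21] → '{10rws}'; at [25:31] → '{bbgz}'; at [35:40] → '{jlw}'.
`findall` yields the raw match text (4 of them) because the pattern has no groups.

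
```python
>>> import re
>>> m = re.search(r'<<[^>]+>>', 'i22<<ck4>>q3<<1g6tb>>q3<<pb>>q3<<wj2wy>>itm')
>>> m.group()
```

'<<ck4>>'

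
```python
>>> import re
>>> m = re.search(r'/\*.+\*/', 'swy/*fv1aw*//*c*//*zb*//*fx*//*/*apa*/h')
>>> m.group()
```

'/*fv1aw*//*c*//*zb*//*fx*//*/*apa*/'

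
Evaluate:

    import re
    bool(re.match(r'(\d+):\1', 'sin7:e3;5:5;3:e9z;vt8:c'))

False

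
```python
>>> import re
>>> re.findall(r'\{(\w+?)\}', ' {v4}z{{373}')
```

Because there's exactly one group, `findall` drops the full match and keeps group 1 from each hit.

['v4', '373']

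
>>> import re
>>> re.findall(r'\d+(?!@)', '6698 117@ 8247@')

['6698', '11', '824']

Because the assertion is negative and zero-width, positions next to the forbidden text are skipped.
Since nothing is captured, `findall` lists the 3 matched substrings directly.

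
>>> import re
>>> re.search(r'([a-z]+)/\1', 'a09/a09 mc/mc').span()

The backreference `\1` re-matches whatever the first group consumed, character for character.
Unlike `match`, `search` isn't anchored — it looks for the pattern anywhere in the string.
The match spans [8:13] → 'mc/mc'.
Captured: group 1 = 'mc'.

(8, 13)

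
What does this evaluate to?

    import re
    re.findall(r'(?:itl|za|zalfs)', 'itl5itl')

['itl', 'itl']

Walking the string: at [0:3] → 'itl'; at [4:7] → 'itl'.
Since nothing is captured, `findall` lists the 2 matched substrings directly.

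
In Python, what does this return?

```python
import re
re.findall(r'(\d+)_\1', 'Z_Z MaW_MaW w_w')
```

Because there's exactly one group, `findall` drops the full match and keeps group 1 from each hit.
Nothing in the string satisfies the pattern, so the list is empty.

[]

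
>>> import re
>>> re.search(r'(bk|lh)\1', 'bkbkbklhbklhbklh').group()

The backreference `\1` re-matches whatever the first group consumed, character for character.
The match spans [0:4] → 'bkbk'.

'bkbk'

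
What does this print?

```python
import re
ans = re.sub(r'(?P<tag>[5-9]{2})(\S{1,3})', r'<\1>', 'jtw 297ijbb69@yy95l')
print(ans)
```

jtw 2<97>b<69><95>

The replacement refers to a captured group, so each match is rewritten using its own captured text.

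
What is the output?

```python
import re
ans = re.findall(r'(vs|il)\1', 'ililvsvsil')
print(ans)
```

After group 1 captures some text, `\1` only succeeds where that same text appears again.
Because there's exactly one group, `findall` drops the full match and keeps group 1 from each hit.

['il', 'vs']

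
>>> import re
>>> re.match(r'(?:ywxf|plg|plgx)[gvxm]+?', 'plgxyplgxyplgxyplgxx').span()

`re.match` won't scan ahead — the pattern has to work from the very first character.
The match spans [0:4] → 'plgx'.

(0, 4)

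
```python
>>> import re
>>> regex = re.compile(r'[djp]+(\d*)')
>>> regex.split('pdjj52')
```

Pattern: one or more of one of [djp]; then zero or more of a digit (captured).
Matches to split on: at [0:6] → 'pdjj52'.
Because the pattern has a capturing group, `split` also inserts each captured text between the pieces.

['', '52', '']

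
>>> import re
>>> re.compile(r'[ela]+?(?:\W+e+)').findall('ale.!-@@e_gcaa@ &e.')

No capturing groups, so `findall` returns the 2 full match strings.

['ale.!-@@e', 'aa@ &e']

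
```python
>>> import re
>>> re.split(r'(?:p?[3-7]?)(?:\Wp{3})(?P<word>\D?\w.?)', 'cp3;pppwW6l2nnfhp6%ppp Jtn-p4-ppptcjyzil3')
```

The pattern matches optionally the literal 'p', then optionally a character in [3-7] (non-capturing group); then a non-word character, then exactly 3 of the literal 'p' (non-capturing group); then optionally a non-digit, then a word character, then optionally any character (captured as 'word').
Matches to split on: at [1:10] → 'p3;pppwW6'; at [16:25] → 'p6%ppp Jt'; at [27:36] → 'p4-ppptcj'.
`re.split` interleaves the captured-group text with the surrounding fragments.

['c', 'wW6', 'l2nnfh', ' Jt', 'n-', 'tcj', 'yzil3']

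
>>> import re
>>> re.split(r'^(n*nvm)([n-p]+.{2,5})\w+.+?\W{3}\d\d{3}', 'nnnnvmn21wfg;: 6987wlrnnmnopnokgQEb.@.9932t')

['', 'nnnnvm', 'n21wf', 't']

Pattern: anchored at the start of the string; then zero or more of the literal 'n', then the literal 'nvm' (captured); then one or more of a character in [n-p], then 2 to 5 of any character (captured); then one or more of a word character, then one or more of any character (lazy), then exactly 3 of a non-word character; then a digit, then exactly 3 of a digit.
Matches to split on: at [0:42] → 'nnnnvmn21wfg;: 6987wlrnnmnopnokgQEb.@.9932'.
The group in the pattern means `split` returns the separators' captures alongside the pieces.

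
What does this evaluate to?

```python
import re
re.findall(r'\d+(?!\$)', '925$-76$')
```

['92', '7']

`(?!…)`/`(?<!…)` only lets a position through if the neighbouring text does NOT match; no characters are consumed.
Scanning left to right: at [0:2] → '92'; at [5:6] → '7'.
No capturing groups, so `findall` returns the 2 full match strings.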